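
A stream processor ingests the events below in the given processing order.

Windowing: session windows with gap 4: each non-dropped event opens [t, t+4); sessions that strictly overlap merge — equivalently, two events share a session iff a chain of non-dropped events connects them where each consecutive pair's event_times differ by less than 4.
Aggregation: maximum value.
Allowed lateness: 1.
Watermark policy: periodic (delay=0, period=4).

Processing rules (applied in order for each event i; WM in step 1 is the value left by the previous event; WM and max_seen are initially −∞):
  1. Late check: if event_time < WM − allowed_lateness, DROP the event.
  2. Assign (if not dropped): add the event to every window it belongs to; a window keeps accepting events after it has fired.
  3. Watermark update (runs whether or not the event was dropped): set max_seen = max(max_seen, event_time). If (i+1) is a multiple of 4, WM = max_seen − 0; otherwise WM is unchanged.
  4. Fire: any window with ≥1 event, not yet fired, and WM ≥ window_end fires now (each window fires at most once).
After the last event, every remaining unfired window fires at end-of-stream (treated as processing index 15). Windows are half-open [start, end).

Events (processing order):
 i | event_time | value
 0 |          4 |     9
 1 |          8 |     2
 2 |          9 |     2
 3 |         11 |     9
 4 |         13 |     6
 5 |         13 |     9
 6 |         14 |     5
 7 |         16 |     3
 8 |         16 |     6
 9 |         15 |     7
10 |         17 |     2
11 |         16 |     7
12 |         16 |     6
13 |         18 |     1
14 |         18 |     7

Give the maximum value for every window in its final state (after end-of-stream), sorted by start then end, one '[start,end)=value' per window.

[4,8)=9 [8,22)=9

i=0 t=4 v=9: → [4,8); WM=−∞
i=1 t=8 v=2: → [8,12); WM=−∞
i=2 t=9 v=2: → [8,13); WM=−∞
i=3 t=11 v=9: → [8,15); WM=11
i=4 t=13 v=6: → [8,17); WM=11
i=5 t=13 v=9: → [8,17); WM=11
i=6 t=14 v=5: → [8,18); WM=11
i=7 t=16 v=3: → [8,20); WM=16
i=8 t=16 v=6: → [8,20); WM=16
i=9 t=15 v=7: → [8,20); WM=16
i=10 t=17 v=2: → [8,21); WM=16
i=11 t=16 v=7: → [8,21); WM=17
i=12 t=16 v=6: → [8,21); WM=17
i=13 t=18 v=1: → [8,22); WM=17
i=14 t=18 v=7: → [8,22); WM=17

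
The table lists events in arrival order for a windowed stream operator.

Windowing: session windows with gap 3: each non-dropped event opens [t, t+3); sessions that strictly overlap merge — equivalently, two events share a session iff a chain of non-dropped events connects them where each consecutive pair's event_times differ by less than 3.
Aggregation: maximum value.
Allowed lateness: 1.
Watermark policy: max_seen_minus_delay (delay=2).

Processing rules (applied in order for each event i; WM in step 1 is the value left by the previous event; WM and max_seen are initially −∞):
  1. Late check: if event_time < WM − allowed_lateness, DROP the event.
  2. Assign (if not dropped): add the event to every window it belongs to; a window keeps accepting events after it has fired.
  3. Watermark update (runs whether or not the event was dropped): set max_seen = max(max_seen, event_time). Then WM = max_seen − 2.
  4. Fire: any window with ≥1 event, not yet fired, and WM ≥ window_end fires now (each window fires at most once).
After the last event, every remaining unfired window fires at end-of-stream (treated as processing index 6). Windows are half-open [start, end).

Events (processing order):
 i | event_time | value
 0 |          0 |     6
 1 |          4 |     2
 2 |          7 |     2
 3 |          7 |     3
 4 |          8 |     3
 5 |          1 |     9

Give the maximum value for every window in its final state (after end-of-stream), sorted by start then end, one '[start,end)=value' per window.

[0,3)=6 [4,7)=2 [7,11)=3

i=0 t=0 v=6: → [0,3); WM=-2
i=1 t=4 v=2: → [4,7); WM=2
i=2 t=7 v=2: → [7,10); WM=5
i=3 t=7 v=3: → [7,10); WM=5
i=4 t=8 v=3: → [7,11); WM=6
i=5 t=1 v=9: DROP (t<6-1); WM=6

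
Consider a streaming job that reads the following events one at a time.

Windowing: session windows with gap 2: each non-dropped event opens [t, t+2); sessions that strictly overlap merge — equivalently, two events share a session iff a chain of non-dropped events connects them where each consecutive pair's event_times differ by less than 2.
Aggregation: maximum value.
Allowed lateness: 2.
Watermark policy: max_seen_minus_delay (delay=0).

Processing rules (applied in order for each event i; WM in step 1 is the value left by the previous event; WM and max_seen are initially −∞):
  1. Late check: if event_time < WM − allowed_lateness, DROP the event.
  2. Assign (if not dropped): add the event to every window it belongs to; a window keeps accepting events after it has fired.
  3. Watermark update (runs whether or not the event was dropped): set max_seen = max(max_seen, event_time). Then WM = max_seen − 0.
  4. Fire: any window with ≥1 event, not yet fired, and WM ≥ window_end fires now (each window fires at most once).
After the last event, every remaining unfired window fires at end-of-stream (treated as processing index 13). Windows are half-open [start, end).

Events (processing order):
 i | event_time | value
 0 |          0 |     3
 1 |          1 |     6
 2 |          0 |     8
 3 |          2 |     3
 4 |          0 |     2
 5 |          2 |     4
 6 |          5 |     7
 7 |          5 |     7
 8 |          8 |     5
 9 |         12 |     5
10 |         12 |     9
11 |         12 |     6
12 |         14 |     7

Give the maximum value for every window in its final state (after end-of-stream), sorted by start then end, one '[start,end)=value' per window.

[0,4)=8 [5,7)=7 [8,10)=5 [12,14)=9 [14,16)=7

i=0 t=0 v=3: → [0,2); WM=0
i=1 t=1 v=6: → [0,3); WM=1
i=2 t=0 v=8: → [0,3); WM=1
i=3 t=2 v=3: → [0,4); WM=2
i=4 t=0 v=2: → [0,4); WM=2
i=5 t=2 v=4: → [0,4); WM=2
i=6 t=5 v=7: → [5,7); WM=5
i=7 t=5 v=7: → [5,7); WM=5
i=8 t=8 v=5: → [8,10); WM=8
i=9 t=12 v=5: → [12,14); WM=12
i=10 t=12 v=9: → [12,14); WM=12
i=11 t=12 v=6: → [12,14); WM=12
i=12 t=14 v=7: → [14,16); WM=14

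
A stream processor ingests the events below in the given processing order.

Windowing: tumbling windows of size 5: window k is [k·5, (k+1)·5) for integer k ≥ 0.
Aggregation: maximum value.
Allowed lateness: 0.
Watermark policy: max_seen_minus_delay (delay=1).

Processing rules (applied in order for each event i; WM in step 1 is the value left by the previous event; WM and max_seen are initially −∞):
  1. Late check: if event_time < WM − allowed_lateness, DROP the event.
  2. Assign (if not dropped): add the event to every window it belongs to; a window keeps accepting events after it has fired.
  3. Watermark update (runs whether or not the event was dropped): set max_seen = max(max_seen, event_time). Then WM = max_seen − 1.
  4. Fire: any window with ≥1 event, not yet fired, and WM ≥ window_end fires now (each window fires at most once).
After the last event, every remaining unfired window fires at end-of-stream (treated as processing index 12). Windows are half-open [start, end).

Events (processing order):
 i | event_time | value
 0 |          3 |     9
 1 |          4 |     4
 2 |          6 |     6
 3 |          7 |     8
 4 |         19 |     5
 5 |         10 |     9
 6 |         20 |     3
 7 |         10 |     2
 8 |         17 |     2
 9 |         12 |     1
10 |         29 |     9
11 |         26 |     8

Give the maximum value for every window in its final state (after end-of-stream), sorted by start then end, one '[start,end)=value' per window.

[0,5)=9 [5,10)=8 [15,20)=5 [20,25)=3 [25,30)=9

i=0 t=3 v=9: → [0,5); WM=2
i=1 t=4 v=4: → [0,5); WM=3
i=2 t=6 v=6: → [5,10); WM=5; [0,5) fires=9
i=3 t=7 v=8: → [5,10); WM=6
i=4 t=19 v=5: → [15,20); WM=18; [5,10) fires=8
i=5 t=10 v=9: DROP (t<18-0); WM=18
i=6 t=20 v=3: → [20,25); WM=19
i=7 t=10 v=2: DROP (t<19-0); WM=19
i=8 t=17 v=2: DROP (t<19-0); WM=19
i=9 t=12 v=1: DROP (t<19-0); WM=19
i=10 t=29 v=9: → [25,30); WM=28; [15,20) fires=5 [20,25) fires=3
i=11 t=26 v=8: DROP (t<28-0); WM=28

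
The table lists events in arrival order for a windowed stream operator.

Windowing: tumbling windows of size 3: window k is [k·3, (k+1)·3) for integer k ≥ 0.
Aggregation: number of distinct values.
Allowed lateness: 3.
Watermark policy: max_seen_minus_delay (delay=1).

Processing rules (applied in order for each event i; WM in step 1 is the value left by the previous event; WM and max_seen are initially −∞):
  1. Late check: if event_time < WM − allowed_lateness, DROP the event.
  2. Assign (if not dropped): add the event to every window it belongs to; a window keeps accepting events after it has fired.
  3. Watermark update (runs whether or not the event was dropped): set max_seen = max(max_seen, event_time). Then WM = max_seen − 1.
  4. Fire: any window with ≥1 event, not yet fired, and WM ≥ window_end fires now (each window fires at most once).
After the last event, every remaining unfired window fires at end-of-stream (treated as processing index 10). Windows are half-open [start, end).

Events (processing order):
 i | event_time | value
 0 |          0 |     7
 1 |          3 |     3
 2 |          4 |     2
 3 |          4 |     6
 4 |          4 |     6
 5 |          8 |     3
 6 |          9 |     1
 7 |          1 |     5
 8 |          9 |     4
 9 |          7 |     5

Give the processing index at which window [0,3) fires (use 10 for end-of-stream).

2

i=0 t=0 v=7: → [0,3); WM=-1
i=1 t=3 v=3: → [3,6); WM=2
i=2 t=4 v=2: → [3,6); WM=3; [0,3) fires=1
i=3 t=4 v=6: → [3,6); WM=3
i=4 t=4 v=6: → [3,6); WM=3
i=5 t=8 v=3: → [6,9); WM=7; [3,6) fires=3
i=6 t=9 v=1: → [9,12); WM=8
i=7 t=1 v=5: DROP (t<8-3); WM=8
i=8 t=9 v=4: → [9,12); WM=8
i=9 t=7 v=5: → [6,9); WM=8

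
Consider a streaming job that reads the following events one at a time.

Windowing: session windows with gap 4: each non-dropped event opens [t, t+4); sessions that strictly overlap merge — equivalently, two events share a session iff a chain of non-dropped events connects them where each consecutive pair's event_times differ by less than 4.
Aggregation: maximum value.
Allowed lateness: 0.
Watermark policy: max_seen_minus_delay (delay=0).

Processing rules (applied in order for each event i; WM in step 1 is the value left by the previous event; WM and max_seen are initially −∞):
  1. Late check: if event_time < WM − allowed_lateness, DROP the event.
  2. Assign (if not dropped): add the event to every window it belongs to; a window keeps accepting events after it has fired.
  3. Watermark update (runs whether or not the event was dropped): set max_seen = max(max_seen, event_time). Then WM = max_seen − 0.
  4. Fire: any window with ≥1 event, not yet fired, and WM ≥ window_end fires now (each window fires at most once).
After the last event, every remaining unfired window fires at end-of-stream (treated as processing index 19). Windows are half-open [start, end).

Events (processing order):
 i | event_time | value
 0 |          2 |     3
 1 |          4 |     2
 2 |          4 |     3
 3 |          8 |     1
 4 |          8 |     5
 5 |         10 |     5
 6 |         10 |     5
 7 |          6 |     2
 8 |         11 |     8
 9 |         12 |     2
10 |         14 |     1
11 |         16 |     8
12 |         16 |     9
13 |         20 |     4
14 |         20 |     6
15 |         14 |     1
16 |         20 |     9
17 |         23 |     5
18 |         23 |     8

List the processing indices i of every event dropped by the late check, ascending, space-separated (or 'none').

i=0 t=2 v=3: → [2,6); WM=2
i=1 t=4 v=2: → [2,8); WM=4
i=2 t=4 v=3: → [2,8); WM=4
i=3 t=8 v=1: → [8,12); WM=8
i=4 t=8 v=5: → [8,12); WM=8
i=5 t=10 v=5: → [8,14); WM=10
i=6 t=10 v=5: → [8,14); WM=10
i=7 t=6 v=2: DROP (t<10-0); WM=10
i=8 t=11 v=8: → [8,15); WM=11
i=9 t=12 v=2: → [8,16); WM=12
i=10 t=14 v=1: → [8,18); WM=14
i=11 t=16 v=8: → [8,20); WM=16
i=12 t=16 v=9: → [8,20); WM=16
i=13 t=20 v=4: → [20,24); WM=20
i=14 t=20 v=6: → [20,24); WM=20
i=15 t=14 v=1: DROP (t<20-0); WM=20
i=16 t=20 v=9: → [20,24); WM=20
i=17 t=23 v=5: → [20,27); WM=23
i=18 t=23 v=8: → [20,27); WM=23

7 15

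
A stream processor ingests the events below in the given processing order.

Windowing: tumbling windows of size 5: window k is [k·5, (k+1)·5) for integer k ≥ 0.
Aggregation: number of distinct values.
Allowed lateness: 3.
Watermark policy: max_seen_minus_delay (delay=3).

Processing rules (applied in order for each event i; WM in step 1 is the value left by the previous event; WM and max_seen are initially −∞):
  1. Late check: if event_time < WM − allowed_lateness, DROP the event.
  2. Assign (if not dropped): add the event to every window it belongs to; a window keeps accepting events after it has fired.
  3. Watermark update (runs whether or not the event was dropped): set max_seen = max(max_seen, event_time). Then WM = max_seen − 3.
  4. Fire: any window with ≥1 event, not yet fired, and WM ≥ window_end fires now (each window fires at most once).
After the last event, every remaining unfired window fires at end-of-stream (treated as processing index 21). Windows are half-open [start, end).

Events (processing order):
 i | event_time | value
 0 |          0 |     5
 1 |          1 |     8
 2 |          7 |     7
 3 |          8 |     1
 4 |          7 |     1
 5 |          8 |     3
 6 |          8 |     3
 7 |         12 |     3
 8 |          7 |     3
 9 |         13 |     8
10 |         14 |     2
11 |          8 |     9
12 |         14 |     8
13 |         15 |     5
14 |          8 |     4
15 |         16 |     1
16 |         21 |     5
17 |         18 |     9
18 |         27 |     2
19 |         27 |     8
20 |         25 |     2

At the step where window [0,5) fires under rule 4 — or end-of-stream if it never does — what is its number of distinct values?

i=0 t=0 v=5: → [0,5); WM=-3
i=1 t=1 v=8: → [0,5); WM=-2
i=2 t=7 v=7: → [5,10); WM=4
i=3 t=8 v=1: → [5,10); WM=5; [0,5) fires=2
i=4 t=7 v=1: → [5,10); WM=5
i=5 t=8 v=3: → [5,10); WM=5
i=6 t=8 v=3: → [5,10); WM=5
i=7 t=12 v=3: → [10,15); WM=9
i=8 t=7 v=3: → [5,10); WM=9
i=9 t=13 v=8: → [10,15); WM=10; [5,10) fires=3
i=10 t=14 v=2: → [10,15); WM=11
i=11 t=8 v=9: → [5,10); WM=11
i=12 t=14 v=8: → [10,15); WM=11
i=13 t=15 v=5: → [15,20); WM=12
i=14 t=8 v=4: DROP (t<12-3); WM=12
i=15 t=16 v=1: → [15,20); WM=13
i=16 t=21 v=5: → [20,25); WM=18; [10,15) fires=3
i=17 t=18 v=9: → [15,20); WM=18
i=18 t=27 v=2: → [25,30); WM=24; [15,20) fires=3
i=19 t=27 v=8: → [25,30); WM=24
i=20 t=25 v=2: → [25,30); WM=24

2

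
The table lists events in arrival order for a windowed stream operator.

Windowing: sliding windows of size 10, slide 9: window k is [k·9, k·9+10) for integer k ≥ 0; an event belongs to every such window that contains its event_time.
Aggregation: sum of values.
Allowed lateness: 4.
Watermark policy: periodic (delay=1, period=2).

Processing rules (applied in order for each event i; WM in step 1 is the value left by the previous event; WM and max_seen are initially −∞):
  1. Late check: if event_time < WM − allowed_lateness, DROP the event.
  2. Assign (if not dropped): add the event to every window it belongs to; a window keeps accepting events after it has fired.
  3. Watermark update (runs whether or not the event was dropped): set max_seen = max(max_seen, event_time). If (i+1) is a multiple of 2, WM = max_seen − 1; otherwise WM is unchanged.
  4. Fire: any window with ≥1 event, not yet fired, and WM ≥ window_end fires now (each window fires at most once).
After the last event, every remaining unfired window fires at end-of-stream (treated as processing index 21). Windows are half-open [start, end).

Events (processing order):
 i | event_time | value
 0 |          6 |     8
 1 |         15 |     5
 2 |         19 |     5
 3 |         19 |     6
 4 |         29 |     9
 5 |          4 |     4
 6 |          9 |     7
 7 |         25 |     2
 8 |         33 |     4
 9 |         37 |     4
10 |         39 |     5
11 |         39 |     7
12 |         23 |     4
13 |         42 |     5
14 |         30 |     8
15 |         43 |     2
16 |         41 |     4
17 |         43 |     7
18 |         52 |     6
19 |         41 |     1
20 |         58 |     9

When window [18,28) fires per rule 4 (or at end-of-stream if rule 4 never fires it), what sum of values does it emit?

11

i=0 t=6 v=8: → [0,10); WM=−∞
i=1 t=15 v=5: → [9,19); WM=14; [0,10) fires=8
i=2 t=19 v=5: → [18,28); WM=14
i=3 t=19 v=6: → [18,28); WM=18
i=4 t=29 v=9: → [27,37); WM=18
i=5 t=4 v=4: DROP (t<18-4); WM=28; [9,19) fires=5 [18,28) fires=11
i=6 t=9 v=7: DROP (t<28-4); WM=28
i=7 t=25 v=2: → [18,28); WM=28
i=8 t=33 v=4: → [27,37); WM=28
i=9 t=37 v=4: → [36,46); WM=36
i=10 t=39 v=5: → [36,46); WM=36
i=11 t=39 v=7: → [36,46); WM=38; [27,37) fires=13
i=12 t=23 v=4: DROP (t<38-4); WM=38
i=13 t=42 v=5: → [36,46); WM=41
i=14 t=30 v=8: DROP (t<41-4); WM=41
i=15 t=43 v=2: → [36,46); WM=42
i=16 t=41 v=4: → [36,46); WM=42
i=17 t=43 v=7: → [36,46); WM=42
i=18 t=52 v=6: → [45,55); WM=42
i=19 t=41 v=1: → [36,46); WM=51; [36,46) fires=35
i=20 t=58 v=9: → [54,64); WM=51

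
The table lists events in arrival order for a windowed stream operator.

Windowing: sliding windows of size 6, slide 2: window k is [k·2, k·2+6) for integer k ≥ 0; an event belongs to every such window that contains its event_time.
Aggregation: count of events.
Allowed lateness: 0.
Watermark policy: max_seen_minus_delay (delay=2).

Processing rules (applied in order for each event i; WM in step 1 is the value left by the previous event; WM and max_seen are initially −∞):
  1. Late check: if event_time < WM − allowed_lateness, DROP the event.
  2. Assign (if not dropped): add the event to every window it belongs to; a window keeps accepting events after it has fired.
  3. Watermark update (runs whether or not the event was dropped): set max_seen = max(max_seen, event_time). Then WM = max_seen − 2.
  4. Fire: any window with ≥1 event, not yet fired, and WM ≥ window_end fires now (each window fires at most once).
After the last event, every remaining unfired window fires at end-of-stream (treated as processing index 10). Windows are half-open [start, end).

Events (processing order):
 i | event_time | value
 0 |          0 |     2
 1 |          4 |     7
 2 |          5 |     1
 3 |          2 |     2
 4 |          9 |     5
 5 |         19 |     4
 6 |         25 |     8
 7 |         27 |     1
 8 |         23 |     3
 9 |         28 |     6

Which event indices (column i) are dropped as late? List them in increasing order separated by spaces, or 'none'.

3 8

i=0 t=0 v=2: → [0,6); WM=-2
i=1 t=4 v=7: → [4,10),[2,8),[0,6); WM=2
i=2 t=5 v=1: → [4,10),[2,8),[0,6); WM=3
i=3 t=2 v=2: DROP (t<3-0); WM=3
i=4 t=9 v=5: → [8,14),[6,12),[4,10); WM=7; [0,6) fires=3
i=5 t=19 v=4: → [18,24),[16,22),[14,20); WM=17; [2,8) fires=2 [4,10) fires=3 [6,12) fires=1 [8,14) fires=1
i=6 t=25 v=8: → [24,30),[22,28),[20,26); WM=23; [14,20) fires=1 [16,22) fires=1
i=7 t=27 v=1: → [26,32),[24,30),[22,28); WM=25; [18,24) fires=1
i=8 t=23 v=3: DROP (t<25-0); WM=25
i=9 t=28 v=6: → [28,34),[26,32),[24,30); WM=26; [20,26) fires=1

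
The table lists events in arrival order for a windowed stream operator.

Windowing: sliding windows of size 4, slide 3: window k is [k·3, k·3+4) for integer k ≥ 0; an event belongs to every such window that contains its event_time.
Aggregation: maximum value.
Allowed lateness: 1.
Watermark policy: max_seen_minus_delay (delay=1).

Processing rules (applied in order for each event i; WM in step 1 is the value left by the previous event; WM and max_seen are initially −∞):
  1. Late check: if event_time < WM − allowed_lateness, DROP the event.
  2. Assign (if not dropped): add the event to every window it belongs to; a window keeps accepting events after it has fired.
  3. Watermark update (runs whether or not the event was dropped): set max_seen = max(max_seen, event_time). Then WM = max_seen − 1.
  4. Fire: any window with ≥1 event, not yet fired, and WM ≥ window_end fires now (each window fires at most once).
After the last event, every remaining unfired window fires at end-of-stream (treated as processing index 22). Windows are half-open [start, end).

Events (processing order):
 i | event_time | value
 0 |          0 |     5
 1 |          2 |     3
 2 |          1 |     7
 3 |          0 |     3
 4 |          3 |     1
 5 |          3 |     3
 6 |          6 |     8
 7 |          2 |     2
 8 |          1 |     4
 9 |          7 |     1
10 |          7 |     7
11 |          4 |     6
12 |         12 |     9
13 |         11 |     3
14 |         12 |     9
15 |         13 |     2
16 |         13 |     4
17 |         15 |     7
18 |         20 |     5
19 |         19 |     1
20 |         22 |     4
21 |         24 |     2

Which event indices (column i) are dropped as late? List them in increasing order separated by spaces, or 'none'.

7 8 11

i=0 t=0 v=5: → [0,4); WM=-1
i=1 t=2 v=3: → [0,4); WM=1
i=2 t=1 v=7: → [0,4); WM=1
i=3 t=0 v=3: → [0,4); WM=1
i=4 t=3 v=1: → [3,7),[0,4); WM=2
i=5 t=3 v=3: → [3,7),[0,4); WM=2
i=6 t=6 v=8: → [6,10),[3,7); WM=5; [0,4) fires=7
i=7 t=2 v=2: DROP (t<5-1); WM=5
i=8 t=1 v=4: DROP (t<5-1); WM=5
i=9 t=7 v=1: → [6,10); WM=6
i=10 t=7 v=7: → [6,10); WM=6
i=11 t=4 v=6: DROP (t<6-1); WM=6
i=12 t=12 v=9: → [12,16),[9,13); WM=11; [3,7) fires=8 [6,10) fires=8
i=13 t=11 v=3: → [9,13); WM=11
i=14 t=12 v=9: → [12,16),[9,13); WM=11
i=15 t=13 v=2: → [12,16); WM=12
i=16 t=13 v=4: → [12,16); WM=12
i=17 t=15 v=7: → [15,19),[12,16); WM=14; [9,13) fires=9
i=18 t=20 v=5: → [18,22); WM=19; [12,16) fires=9 [15,19) fires=7
i=19 t=19 v=1: → [18,22); WM=19
i=20 t=22 v=4: → [21,25); WM=21
i=21 t=24 v=2: → [24,28),[21,25); WM=23; [18,22) fires=5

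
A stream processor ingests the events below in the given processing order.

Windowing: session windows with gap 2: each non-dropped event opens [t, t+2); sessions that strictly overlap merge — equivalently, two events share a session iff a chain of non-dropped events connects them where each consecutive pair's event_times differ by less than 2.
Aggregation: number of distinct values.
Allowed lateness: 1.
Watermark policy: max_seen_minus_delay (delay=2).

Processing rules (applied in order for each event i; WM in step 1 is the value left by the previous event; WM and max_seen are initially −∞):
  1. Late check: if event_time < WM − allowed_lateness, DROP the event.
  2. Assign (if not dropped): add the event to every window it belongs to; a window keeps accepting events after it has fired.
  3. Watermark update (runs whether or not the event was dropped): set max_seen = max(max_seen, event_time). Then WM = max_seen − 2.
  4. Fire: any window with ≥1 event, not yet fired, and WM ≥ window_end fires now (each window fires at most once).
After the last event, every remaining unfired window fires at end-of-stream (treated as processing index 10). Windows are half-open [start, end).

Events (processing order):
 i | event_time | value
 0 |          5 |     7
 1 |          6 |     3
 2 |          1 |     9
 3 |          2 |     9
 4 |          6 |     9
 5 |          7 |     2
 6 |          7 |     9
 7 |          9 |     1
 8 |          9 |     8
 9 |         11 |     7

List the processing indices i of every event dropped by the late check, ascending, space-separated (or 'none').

2 3

i=0 t=5 v=7: → [5,7); WM=3
i=1 t=6 v=3: → [5,8); WM=4
i=2 t=1 v=9: DROP (t<4-1); WM=4
i=3 t=2 v=9: DROP (t<4-1); WM=4
i=4 t=6 v=9: → [5,8); WM=4
i=5 t=7 v=2: → [5,9); WM=5
i=6 t=7 v=9: → [5,9); WM=5
i=7 t=9 v=1: → [9,11); WM=7
i=8 t=9 v=8: → [9,11); WM=7
i=9 t=11 v=7: → [11,13); WM=9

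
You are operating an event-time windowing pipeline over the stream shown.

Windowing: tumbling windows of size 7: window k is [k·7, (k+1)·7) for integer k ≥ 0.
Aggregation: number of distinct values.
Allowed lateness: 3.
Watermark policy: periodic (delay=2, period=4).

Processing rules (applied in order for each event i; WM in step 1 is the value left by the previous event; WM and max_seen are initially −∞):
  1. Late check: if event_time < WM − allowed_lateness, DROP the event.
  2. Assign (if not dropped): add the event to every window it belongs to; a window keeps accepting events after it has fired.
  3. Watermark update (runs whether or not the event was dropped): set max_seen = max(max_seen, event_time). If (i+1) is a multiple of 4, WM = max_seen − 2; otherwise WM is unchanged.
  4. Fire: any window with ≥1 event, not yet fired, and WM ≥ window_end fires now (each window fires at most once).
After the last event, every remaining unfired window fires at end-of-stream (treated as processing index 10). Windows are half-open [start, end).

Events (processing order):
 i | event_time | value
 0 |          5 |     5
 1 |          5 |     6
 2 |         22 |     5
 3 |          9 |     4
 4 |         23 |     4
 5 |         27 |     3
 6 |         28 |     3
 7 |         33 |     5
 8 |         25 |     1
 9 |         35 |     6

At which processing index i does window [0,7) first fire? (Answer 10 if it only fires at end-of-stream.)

i=0 t=5 v=5: → [0,7); WM=−∞
i=1 t=5 v=6: → [0,7); WM=−∞
i=2 t=22 v=5: → [21,28); WM=−∞
i=3 t=9 v=4: → [7,14); WM=20; [0,7) fires=2 [7,14) fires=1
i=4 t=23 v=4: → [21,28); WM=20
i=5 t=27 v=3: → [21,28); WM=20
i=6 t=28 v=3: → [28,35); WM=20
i=7 t=33 v=5: → [28,35); WM=31; [21,28) fires=3
i=8 t=25 v=1: DROP (t<31-3); WM=31
i=9 t=35 v=6: → [35,42); WM=31

3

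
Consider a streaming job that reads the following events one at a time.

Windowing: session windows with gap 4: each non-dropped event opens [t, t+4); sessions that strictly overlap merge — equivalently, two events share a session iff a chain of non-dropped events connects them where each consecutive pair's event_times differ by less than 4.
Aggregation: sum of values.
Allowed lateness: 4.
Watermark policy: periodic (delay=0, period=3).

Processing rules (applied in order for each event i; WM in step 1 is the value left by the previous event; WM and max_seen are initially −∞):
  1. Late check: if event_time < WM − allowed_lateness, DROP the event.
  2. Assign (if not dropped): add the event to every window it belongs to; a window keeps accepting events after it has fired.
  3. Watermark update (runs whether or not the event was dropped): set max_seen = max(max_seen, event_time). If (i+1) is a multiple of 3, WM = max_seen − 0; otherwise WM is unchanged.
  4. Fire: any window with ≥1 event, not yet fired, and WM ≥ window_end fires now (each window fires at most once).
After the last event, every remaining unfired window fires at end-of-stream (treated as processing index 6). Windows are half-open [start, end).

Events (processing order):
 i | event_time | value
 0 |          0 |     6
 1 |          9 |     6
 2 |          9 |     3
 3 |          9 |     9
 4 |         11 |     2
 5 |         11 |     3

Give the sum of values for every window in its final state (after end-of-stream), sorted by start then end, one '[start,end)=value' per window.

i=0 t=0 v=6: → [0,4); WM=−∞
i=1 t=9 v=6: → [9,13); WM=−∞
i=2 t=9 v=3: → [9,13); WM=9
i=3 t=9 v=9: → [9,13); WM=9
i=4 t=11 v=2: → [9,15); WM=9
i=5 t=11 v=3: → [9,15); WM=11

[0,4)=6 [9,15)=23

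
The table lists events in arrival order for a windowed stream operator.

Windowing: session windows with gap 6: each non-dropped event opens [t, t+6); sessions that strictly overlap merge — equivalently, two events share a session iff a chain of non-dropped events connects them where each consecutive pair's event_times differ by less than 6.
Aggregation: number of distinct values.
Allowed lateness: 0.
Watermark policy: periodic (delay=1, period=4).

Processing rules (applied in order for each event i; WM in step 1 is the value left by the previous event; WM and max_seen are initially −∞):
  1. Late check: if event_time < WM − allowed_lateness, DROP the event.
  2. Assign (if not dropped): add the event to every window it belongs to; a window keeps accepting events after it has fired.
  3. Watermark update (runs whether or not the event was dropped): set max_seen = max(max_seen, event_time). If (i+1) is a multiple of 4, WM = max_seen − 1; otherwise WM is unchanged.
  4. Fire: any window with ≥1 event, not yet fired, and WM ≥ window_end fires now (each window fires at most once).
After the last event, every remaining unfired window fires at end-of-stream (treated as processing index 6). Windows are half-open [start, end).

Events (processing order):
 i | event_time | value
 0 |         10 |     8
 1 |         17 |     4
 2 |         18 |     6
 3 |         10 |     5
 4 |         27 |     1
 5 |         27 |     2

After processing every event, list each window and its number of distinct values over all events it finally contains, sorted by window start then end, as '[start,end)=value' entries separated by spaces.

i=0 t=10 v=8: → [10,16); WM=−∞
i=1 t=17 v=4: → [17,23); WM=−∞
i=2 t=18 v=6: → [17,24); WM=−∞
i=3 t=10 v=5: → [10,16); WM=17
i=4 t=27 v=1: → [27,33); WM=17
i=5 t=27 v=2: → [27,33); WM=17

[10,16)=2 [17,24)=2 [27,33)=2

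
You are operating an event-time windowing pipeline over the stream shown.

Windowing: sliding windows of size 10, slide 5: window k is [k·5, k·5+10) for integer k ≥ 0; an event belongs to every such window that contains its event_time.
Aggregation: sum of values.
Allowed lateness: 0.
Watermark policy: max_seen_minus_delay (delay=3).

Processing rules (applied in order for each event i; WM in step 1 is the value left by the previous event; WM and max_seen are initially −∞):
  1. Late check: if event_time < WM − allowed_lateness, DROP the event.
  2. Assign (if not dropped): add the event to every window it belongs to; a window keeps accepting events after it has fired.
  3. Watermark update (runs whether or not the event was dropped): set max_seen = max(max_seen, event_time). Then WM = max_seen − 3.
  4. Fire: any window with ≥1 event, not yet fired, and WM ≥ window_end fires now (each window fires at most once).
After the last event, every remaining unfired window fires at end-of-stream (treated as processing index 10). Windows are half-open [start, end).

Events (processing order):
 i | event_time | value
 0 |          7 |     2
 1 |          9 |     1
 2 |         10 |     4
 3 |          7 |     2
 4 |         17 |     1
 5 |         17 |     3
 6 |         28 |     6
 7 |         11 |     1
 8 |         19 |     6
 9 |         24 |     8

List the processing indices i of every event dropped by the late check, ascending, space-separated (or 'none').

i=0 t=7 v=2: → [5,15),[0,10); WM=4
i=1 t=9 v=1: → [5,15),[0,10); WM=6
i=2 t=10 v=4: → [10,20),[5,15); WM=7
i=3 t=7 v=2: → [5,15),[0,10); WM=7
i=4 t=17 v=1: → [15,25),[10,20); WM=14; [0,10) fires=5
i=5 t=17 v=3: → [15,25),[10,20); WM=14
i=6 t=28 v=6: → [25,35),[20,30); WM=25; [5,15) fires=9 [10,20) fires=8 [15,25) fires=4
i=7 t=11 v=1: DROP (t<25-0); WM=25
i=8 t=19 v=6: DROP (t<25-0); WM=25
i=9 t=24 v=8: DROP (t<25-0); WM=25

7 8 9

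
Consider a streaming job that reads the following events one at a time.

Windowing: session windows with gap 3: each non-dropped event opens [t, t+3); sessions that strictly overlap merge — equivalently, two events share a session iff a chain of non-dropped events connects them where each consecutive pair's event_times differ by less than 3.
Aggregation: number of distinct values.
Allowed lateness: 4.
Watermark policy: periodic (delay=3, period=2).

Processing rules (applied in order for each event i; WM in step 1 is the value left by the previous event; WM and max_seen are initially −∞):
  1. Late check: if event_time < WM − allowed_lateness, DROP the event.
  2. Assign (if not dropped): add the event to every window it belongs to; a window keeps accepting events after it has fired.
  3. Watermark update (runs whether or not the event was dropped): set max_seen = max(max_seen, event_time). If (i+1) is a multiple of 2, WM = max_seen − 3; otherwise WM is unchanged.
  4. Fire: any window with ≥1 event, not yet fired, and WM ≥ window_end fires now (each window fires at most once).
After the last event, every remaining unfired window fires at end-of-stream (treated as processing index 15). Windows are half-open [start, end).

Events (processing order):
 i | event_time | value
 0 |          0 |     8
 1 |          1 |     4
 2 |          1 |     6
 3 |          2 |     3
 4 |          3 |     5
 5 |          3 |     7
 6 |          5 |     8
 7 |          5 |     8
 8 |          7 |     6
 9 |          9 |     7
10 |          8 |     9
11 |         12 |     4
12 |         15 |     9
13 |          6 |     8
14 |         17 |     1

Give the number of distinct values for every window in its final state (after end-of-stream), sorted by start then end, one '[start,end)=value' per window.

[0,12)=7 [12,15)=1 [15,20)=2

i=0 t=0 v=8: → [0,3); WM=−∞
i=1 t=1 v=4: → [0,4); WM=-2
i=2 t=1 v=6: → [0,4); WM=-2
i=3 t=2 v=3: → [0,5); WM=-1
i=4 t=3 v=5: → [0,6); WM=-1
i=5 t=3 v=7: → [0,6); WM=0
i=6 t=5 v=8: → [0,8); WM=0
i=7 t=5 v=8: → [0,8); WM=2
i=8 t=7 v=6: → [0,10); WM=2
i=9 t=9 v=7: → [0,12); WM=6
i=10 t=8 v=9: → [0,12); WM=6
i=11 t=12 v=4: → [12,15); WM=9
i=12 t=15 v=9: → [15,18); WM=9
i=13 t=6 v=8: → [0,12); WM=12
i=14 t=17 v=1: → [15,20); WM=12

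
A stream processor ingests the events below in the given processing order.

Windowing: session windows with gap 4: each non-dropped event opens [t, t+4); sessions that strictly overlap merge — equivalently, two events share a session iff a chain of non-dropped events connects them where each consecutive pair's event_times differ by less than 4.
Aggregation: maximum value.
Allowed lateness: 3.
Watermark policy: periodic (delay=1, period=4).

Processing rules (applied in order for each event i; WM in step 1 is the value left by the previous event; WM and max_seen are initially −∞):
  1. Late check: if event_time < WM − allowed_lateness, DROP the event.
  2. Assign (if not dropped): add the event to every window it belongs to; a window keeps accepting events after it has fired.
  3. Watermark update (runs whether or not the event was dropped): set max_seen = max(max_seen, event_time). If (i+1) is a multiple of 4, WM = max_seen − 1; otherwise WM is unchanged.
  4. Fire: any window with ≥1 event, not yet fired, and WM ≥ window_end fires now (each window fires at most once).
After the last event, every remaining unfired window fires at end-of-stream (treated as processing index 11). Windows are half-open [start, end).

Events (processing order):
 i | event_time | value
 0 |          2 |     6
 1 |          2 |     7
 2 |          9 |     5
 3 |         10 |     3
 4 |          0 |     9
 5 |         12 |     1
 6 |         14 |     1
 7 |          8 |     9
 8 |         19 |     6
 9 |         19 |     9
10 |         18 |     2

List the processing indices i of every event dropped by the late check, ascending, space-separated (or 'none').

i=0 t=2 v=6: → [2,6); WM=−∞
i=1 t=2 v=7: → [2,6); WM=−∞
i=2 t=9 v=5: → [9,13); WM=−∞
i=3 t=10 v=3: → [9,14); WM=9
i=4 t=0 v=9: DROP (t<9-3); WM=9
i=5 t=12 v=1: → [9,16); WM=9
i=6 t=14 v=1: → [9,18); WM=9
i=7 t=8 v=9: → [8,18); WM=13
i=8 t=19 v=6: → [19,23); WM=13
i=9 t=19 v=9: → [19,23); WM=13
i=10 t=18 v=2: → [18,23); WM=13

4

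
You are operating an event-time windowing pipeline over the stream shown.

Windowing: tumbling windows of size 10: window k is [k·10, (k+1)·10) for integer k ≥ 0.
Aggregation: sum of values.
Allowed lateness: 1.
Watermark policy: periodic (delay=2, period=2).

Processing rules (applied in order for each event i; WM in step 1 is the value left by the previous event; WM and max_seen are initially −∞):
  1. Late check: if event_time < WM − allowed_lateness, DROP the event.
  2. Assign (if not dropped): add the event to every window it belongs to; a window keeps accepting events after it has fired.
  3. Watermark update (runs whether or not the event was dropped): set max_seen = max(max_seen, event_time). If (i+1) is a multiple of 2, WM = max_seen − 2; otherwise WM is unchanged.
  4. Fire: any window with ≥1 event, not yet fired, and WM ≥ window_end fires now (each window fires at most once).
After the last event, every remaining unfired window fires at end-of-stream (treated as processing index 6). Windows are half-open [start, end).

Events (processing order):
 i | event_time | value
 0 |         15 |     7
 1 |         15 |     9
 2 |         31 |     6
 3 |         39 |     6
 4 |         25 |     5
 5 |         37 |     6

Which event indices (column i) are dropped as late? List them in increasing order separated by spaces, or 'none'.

i=0 t=15 v=7: → [10,20); WM=−∞
i=1 t=15 v=9: → [10,20); WM=13
i=2 t=31 v=6: → [30,40); WM=13
i=3 t=39 v=6: → [30,40); WM=37; [10,20) fires=16
i=4 t=25 v=5: DROP (t<37-1); WM=37
i=5 t=37 v=6: → [30,40); WM=37

4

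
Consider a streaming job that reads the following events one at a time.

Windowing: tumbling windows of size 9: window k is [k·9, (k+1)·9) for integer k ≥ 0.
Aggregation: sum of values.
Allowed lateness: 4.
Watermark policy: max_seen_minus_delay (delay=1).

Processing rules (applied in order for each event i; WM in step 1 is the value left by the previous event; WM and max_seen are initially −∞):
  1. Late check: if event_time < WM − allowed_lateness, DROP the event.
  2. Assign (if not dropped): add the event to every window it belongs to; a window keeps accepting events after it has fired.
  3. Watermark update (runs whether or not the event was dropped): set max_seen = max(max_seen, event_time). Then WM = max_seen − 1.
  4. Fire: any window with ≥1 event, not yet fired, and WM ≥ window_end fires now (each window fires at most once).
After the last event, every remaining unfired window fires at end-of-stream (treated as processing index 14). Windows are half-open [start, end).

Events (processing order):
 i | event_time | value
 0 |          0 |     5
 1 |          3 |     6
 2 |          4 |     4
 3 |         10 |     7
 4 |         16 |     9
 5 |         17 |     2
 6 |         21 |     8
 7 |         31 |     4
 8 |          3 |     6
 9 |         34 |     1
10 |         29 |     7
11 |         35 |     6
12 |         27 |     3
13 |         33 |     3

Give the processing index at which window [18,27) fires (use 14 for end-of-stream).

7

i=0 t=0 v=5: → [0,9); WM=-1
i=1 t=3 v=6: → [0,9); WM=2
i=2 t=4 v=4: → [0,9); WM=3
i=3 t=10 v=7: → [9,18); WM=9; [0,9) fires=15
i=4 t=16 v=9: → [9,18); WM=15
i=5 t=17 v=2: → [9,18); WM=16
i=6 t=21 v=8: → [18,27); WM=20; [9,18) fires=18
i=7 t=31 v=4: → [27,36); WM=30; [18,27) fires=8
i=8 t=3 v=6: DROP (t<30-4); WM=30
i=9 t=34 v=1: → [27,36); WM=33
i=10 t=29 v=7: → [27,36); WM=33
i=11 t=35 v=6: → [27,36); WM=34
i=12 t=27 v=3: DROP (t<34-4); WM=34
i=13 t=33 v=3: → [27,36); WM=34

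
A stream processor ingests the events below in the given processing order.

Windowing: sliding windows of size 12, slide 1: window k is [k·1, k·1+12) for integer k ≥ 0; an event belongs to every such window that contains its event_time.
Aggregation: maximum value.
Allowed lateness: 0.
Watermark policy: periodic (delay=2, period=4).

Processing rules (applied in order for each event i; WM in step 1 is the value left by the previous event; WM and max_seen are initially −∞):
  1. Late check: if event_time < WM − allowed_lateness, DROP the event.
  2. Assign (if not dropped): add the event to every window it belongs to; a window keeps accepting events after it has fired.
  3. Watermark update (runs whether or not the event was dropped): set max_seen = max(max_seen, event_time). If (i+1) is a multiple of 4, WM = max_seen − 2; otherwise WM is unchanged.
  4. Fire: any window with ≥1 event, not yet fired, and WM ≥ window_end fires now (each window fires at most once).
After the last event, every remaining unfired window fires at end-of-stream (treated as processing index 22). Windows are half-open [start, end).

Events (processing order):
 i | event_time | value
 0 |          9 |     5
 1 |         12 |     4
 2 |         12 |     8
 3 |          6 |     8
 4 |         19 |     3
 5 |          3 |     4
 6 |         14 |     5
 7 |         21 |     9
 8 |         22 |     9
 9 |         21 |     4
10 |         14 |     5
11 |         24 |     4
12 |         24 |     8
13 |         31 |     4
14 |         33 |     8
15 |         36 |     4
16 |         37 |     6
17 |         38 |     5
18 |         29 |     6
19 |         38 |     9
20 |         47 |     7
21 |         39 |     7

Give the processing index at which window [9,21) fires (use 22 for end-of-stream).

i=0 t=9 v=5: → [9,21),[8,20),[7,19),[6,18),[5,17),[4,16),[3,15),[2,14),[1,13),[0,12); WM=−∞
i=1 t=12 v=4: → [12,24),[11,23),[10,22),[9,21),[8,20),[7,19),[6,18),[5,17),[4,16),[3,15),[2,14),[1,13); WM=−∞
i=2 t=12 v=8: → [12,24),[11,23),[10,22),[9,21),[8,20),[7,19),[6,18),[5,17),[4,16),[3,15),[2,14),[1,13); WM=−∞
i=3 t=6 v=8: → [6,18),[5,17),[4,16),[3,15),[2,14),[1,13),[0,12); WM=10
i=4 t=19 v=3: → [19,31),[18,30),[17,29),[16,28),[15,27),[14,26),[13,25),[12,24),[11,23),[10,22),[9,21),[8,20); WM=10
i=5 t=3 v=4: DROP (t<10-0); WM=10
i=6 t=14 v=5: → [14,26),[13,25),[12,24),[11,23),[10,22),[9,21),[8,20),[7,19),[6,18),[5,17),[4,16),[3,15); WM=10
i=7 t=21 v=9: → [21,33),[20,32),[19,31),[18,30),[17,29),[16,28),[15,27),[14,26),[13,25),[12,24),[11,23),[10,22); WM=19; [0,12) fires=8 [1,13) fires=8 [2,14) fires=8 [3,15) fires=8 [4,16) fires=8 [5,17) fires=8 [6,18) fires=8 [7,19) fires=8
i=8 t=22 v=9: → [22,34),[21,33),[20,32),[19,31),[18,30),[17,29),[16,28),[15,27),[14,26),[13,25),[12,24),[11,23); WM=19
i=9 t=21 v=4: → [21,33),[20,32),[19,31),[18,30),[17,29),[16,28),[15,27),[14,26),[13,25),[12,24),[11,23),[10,22); WM=19
i=10 t=14 v=5: DROP (t<19-0); WM=19
i=11 t=24 v=4: → [24,36),[23,35),[22,34),[21,33),[20,32),[19,31),[18,30),[17,29),[16,28),[15,27),[14,26),[13,25); WM=22; [8,20) fires=8 [9,21) fires=8 [10,22) fires=9
i=12 t=24 v=8: → [24,36),[23,35),[22,34),[21,33),[20,32),[19,31),[18,30),[17,29),[16,28),[15,27),[14,26),[13,25); WM=22
i=13 t=31 v=4: → [31,43),[30,42),[29,41),[28,40),[27,39),[26,38),[25,37),[24,36),[23,35),[22,34),[21,33),[20,32); WM=22
i=14 t=33 v=8: → [33,45),[32,44),[31,43),[30,42),[29,41),[28,40),[27,39),[26,38),[25,37),[24,36),[23,35),[22,34); WM=22
i=15 t=36 v=4: → [36,48),[35,47),[34,46),[33,45),[32,44),[31,43),[30,42),[29,41),[28,40),[27,39),[26,38),[25,37); WM=34; [11,23) fires=9 [12,24) fires=9 [13,25) fires=9 [14,26) fires=9 [15,27) fires=9 [16,28) fires=9 [17,29) fires=9 [18,30) fires=9 [19,31) fires=9 [20,32) fires=9 [21,33) fires=9 [22,34) fires=9
i=16 t=37 v=6: → [37,49),[36,48),[35,47),[34,46),[33,45),[32,44),[31,43),[30,42),[29,41),[28,40),[27,39),[26,38); WM=34
i=17 t=38 v=5: → [38,50),[37,49),[36,48),[35,47),[34,46),[33,45),[32,44),[31,43),[30,42),[29,41),[28,40),[27,39); WM=34
i=18 t=29 v=6: DROP (t<34-0); WM=34
i=19 t=38 v=9: → [38,50),[37,49),[36,48),[35,47),[34,46),[33,45),[32,44),[31,43),[30,42),[29,41),[28,40),[27,39); WM=36; [23,35) fires=8 [24,36) fires=8
i=20 t=47 v=7: → [47,59),[46,58),[45,57),[44,56),[43,55),[42,54),[41,53),[40,52),[39,51),[38,50),[37,49),[36,48); WM=36
i=21 t=39 v=7: → [39,51),[38,50),[37,49),[36,48),[35,47),[34,46),[33,45),[32,44),[31,43),[30,42),[29,41),[28,40); WM=36

11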